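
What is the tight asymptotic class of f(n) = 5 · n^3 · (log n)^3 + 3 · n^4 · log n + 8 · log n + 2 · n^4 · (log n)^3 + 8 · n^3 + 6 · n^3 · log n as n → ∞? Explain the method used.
f(n) ∈ Θ(n^4 · (log n)^3)

Compare the terms by growth order. For large n, n^a · (log n)^b dominates n^a' · (log n)^b' iff a > a', or (a = a' and b > b'). Ranking the 6 terms shows the dominant one is 2 · n^4 · (log n)^3. Hence f(n) ∈ Θ(n^4 · (log n)^3).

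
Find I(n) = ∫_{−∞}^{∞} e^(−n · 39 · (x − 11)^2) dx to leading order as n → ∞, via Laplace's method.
I(n) = sqrt(π/(39n))

Here φ(x) = 39 · (x − 11)^2 has its unique minimum at x* = 11 with φ(x*) = 0 and φ''(x*) = 78. Laplace's method gives
  I(n) ~ e^(−n φ(x*)) · sqrt(2π / (n · φ''(x*))) = sqrt(2π / (78n)) = sqrt(π/(39n)).
This is exact: substituting u = (x − 11)·sqrt(39n) gives I(n) = (1/sqrt(39n)) ∫_{−∞}^{∞} e^(−u^2) du = sqrt(π/(39n)).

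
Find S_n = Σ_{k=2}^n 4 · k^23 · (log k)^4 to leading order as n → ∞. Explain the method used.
S_n ~ n^24 · (log n)^4 / 6

By integral comparison, S_n = ∫_1^n 4 · x^23 · (log x)^4 dx + O(n^23 · (log n)^4). For the integral, the leading term of ∫_1^n x^23 (log x)^4 dx is n^24/24 · (log n)^4 (by repeated integration by parts; each step lowers the log-exponent and produces a relatively O(1/log n) correction). Hence S_n ~ n^24 · (log n)^4 / 6.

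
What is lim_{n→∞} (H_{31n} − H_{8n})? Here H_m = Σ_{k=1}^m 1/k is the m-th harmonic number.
lim = ln(31/8)

Euler-Maclaurin gives H_m = ln m + γ + 1/(2m) + O(1/m^2). The γ and O(1/m) terms cancel in the difference:
  H_{31n} − H_{8n} = ln(31n) − ln(8n) + O(1/n) = ln(31/8) + O(1/n).
Hence the limit is ln(31/8).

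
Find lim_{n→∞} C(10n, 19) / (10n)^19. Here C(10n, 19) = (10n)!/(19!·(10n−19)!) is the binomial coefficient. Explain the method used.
lim = 1/19! = 1/121645100408832000

With N = 10n → ∞: C(N, 19) / N^19 = [N(N−1)…(N−18)] / (19! · N^19) = (1/19!) · 1 · (1 − 1/(10n)) · … · (1 − 18/(10n)). Each factor → 1 as N → ∞, so the limit is 1/19! = 1/121645100408832000.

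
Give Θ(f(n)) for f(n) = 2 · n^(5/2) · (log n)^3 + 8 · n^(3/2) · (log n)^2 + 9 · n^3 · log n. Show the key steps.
f(n) ∈ Θ(n^3 · log n)

Compare the terms by growth order. For large n, n^a · (log n)^b dominates n^a' · (log n)^b' iff a > a', or (a = a' and b > b'). Ranking the 3 terms shows the dominant one is 9 · n^3 · log n. Hence f(n) ∈ Θ(n^3 · log n).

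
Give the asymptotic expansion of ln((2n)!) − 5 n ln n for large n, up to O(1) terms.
ln((2n)!) − 5 n ln n = −3 n ln n + 2(ln 2 − 1) n + (1/2) ln(2π·2n) + O(1/n)

Stirling: ln((2n)!) = 2n ln(2n) − 2n + (1/2) ln(2π·2n) + O(1/n).
Expand 2n ln(2n) = 2n (ln n + ln 2) = 2n ln n + 2n ln 2.
Subtract 5n ln n: leading term is (2 − 5) n ln n = −3 n ln n. The next term is 2n ln 2 − 2n = 2(ln 2 − 1) n. Then the (1/2) ln(2π·2n) correction.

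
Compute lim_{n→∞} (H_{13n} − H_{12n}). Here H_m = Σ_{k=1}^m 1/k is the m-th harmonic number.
lim = ln(13/12)

Euler-Maclaurin gives H_m = ln m + γ + 1/(2m) + O(1/m^2). The γ and O(1/m) terms cancel in the difference:
  H_{13n} − H_{12n} = ln(13n) − ln(12n) + O(1/n) = ln(13/12) + O(1/n).
Hence the limit is ln(13/12).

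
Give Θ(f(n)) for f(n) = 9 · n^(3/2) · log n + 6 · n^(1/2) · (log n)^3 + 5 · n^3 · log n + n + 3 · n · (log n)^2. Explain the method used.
f(n) ∈ Θ(n^3 · log n)

Compare the terms by growth order. For large n, n^a · (log n)^b dominates n^a' · (log n)^b' iff a > a', or (a = a' and b > b'). Ranking the 5 terms shows the dominant one is 5 · n^3 · log n. Hence f(n) ∈ Θ(n^3 · log n).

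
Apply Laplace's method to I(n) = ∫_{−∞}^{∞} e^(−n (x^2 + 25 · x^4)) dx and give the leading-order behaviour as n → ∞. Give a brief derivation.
I(n) ~ sqrt(π/n)

φ(x) = x^2 + 25 · x^4 has its unique global minimum at x* = 0 (since φ'(x) = 2x + 100x^3 = 0 only at x = 0 for real x with both coefficients positive, and φ → ∞ as |x| → ∞). At x* = 0, φ(0) = 0 and φ''(0) = 2. Laplace's method then gives
  I(n) ~ sqrt(2π / (n · φ''(0))) · e^(−n φ(0)) = sqrt(2π / (2n)) = sqrt(π/n).
The 25 · x^4 term contributes only at subleading order (an O(1/n) relative correction).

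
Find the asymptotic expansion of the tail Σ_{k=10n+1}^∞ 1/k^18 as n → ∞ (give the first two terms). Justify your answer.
Σ_{k>10n} 1/k^18 = 1/(17 · (10n)^17) − 1/(2 · (10n)^18) + O(1/(10n)^19)

Compare to the integral: ∫_{10n}^∞ x^(−18) dx = [−x^(−17)/17]_{10n}^∞ = 1/((18−1)·(10n)^17). The Euler-Maclaurin correction adds −f(10n)/2 = −1/(2·(10n)^18). Euler-Maclaurin then gives
  Σ_{k>10n} 1/k^18 = ∫_{10n}^∞ dx/x^18 − 1/(2·(10n)^18) + O(1/(10n)^19).
(Equivalently this is ζ(18) − Σ_{k≤10n} 1/k^18.)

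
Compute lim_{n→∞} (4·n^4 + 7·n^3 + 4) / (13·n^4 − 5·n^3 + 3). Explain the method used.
lim = 4/13

For large n the leading n^4 terms dominate both numerator and denominator. Dividing top and bottom by n^4, every other term tends to 0, leaving 4/13.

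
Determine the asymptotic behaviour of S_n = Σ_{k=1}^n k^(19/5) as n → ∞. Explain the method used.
S_n ~ (5/24) · n^(24/5)

Integral comparison: Σ_{k=1}^n k^(19/5) = ∫_0^n x^(19/5) dx + O(n^(19/5)). The integral is n^(1 + 19/5) / (1 + 19/5) = n^((19+5)/5) / ((19+5)/5) = (5/24) · n^(24/5).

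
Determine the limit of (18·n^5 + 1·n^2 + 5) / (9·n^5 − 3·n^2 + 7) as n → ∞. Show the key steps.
lim = 18/9 = 2

For large n the leading n^5 terms dominate both numerator and denominator. Dividing top and bottom by n^5, every other term tends to 0, leaving 18/9 = 2.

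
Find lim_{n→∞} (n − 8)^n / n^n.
lim = e^(−8)

Rewrite as (1 − 8/n)^(n). By the standard limit (1 + x/n)^n → e^x, we have (1 − 8/n)^n → e^(−8), and raising to the 1st power gives e^(−8).
More precisely, ln[(1 − 8/n)^(n)] = n · ln(1 − 8/n) = n · (-8/n + O(1/n^2)) = -8 + O(1/n) → -8.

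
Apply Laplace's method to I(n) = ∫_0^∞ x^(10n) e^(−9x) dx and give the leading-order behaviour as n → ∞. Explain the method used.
I(n) ~ (sqrt(2π·10n) / 9) · (10n/(9e))^(10n)

Write the integrand as exp(10n ln x − 9x) and set f(x) = 10n ln x − 9x. Then f'(x) = 10n/x − 9 = 0 at x* = 10n/9, and f''(x*) = −10n/x*^2 = −9^2/(10n). Laplace's method (interior maximum) gives
  I(n) ~ e^(f(x*)) · sqrt(2π / |f''(x*)|)
        = exp(10n ln(10n/9) − 10n) · sqrt(2π · 10n / 9^2)
        = (10n/9)^(10n) e^(−10n) · sqrt(2π·10n) / 9
        = (sqrt(2π·10n) / 9) · (10n/(9e))^(10n).
This matches Γ(10n+1)/9^(10n+1) with Stirling applied to Γ.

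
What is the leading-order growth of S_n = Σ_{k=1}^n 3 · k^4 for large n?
S_n ~ 3 · n^5 / 5

By integral comparison (Euler-Maclaurin), Σ_{k=1}^n 3 · k^4 = 3 · ∫_0^n x^4 dx + O(n^4) = 3 · n^5/5 + O(n^4). (Equivalently, Faulhaber's formula gives the same leading term.)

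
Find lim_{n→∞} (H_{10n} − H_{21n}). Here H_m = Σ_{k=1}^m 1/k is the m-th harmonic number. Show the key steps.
lim = ln(10/21)

Euler-Maclaurin gives H_m = ln m + γ + 1/(2m) + O(1/m^2). The γ and O(1/m) terms cancel in the difference:
  H_{10n} − H_{21n} = ln(10n) − ln(21n) + O(1/n) = ln(10/21) + O(1/n).
Hence the limit is ln(10/21).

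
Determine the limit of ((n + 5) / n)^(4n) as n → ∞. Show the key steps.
lim = e^20

Rewrite as (1 + 5/n)^(4n). By the standard limit (1 + x/n)^n → e^x, we have (1 + 5/n)^n → e^5, and raising to the 4th power gives e^20.
More precisely, ln[(1 + 5/n)^(4n)] = 4n · ln(1 + 5/n) = 4n · (5/n + O(1/n^2)) = 20 + O(1/n) → 20.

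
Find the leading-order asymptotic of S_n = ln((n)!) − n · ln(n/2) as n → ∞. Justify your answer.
S_n ~ n · (ln 2 − 1) + O(ln n)

Stirling: ln((n)!) = n ln(n) − n + O(ln n).
  S_n = n ln(n) − n − n ln(n/2) + O(ln n)
      = n ln(n) − n ln n + n ln 2 − n + O(ln n)
      = n ln 2 − n + O(ln n)
      = n (ln 2 − 1) + O(ln n).
Numerically ln(2) − 1 ≈ -0.3069.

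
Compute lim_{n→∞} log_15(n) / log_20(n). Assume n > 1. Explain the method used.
lim = ln(20) / ln(15) = log_15(20)

Change of base: log_15(n) = ln n / ln 15 and log_20(n) = ln n / ln 20. The ratio is (ln n / ln 15) · (ln 20 / ln n) = ln 20 / ln 15, a constant independent of n. So the limit is ln 20 / ln 15 = log_15(20).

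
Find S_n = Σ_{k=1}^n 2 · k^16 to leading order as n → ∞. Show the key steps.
S_n ~ 2 · n^17 / 17

By integral comparison (Euler-Maclaurin), Σ_{k=1}^n 2 · k^16 = 2 · ∫_0^n x^16 dx + O(n^16) = 2 · n^17/17 + O(n^16). (Equivalently, Faulhaber's formula gives the same leading term.)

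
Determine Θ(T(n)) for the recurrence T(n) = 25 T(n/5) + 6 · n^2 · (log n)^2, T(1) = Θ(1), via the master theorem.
T(n) = Θ(n^2 · (log n)^3)

Here log_5 25 = 2 and f(n) = 6 · n^2 · (log n)^2 = Θ(n^(log_5 25) · (log n)^2). This is the extended Case 2 of the master theorem (f matches the critical exponent up to log factors), giving T(n) = Θ(n^(log_5 25) · (log n)^(2+1)) = Θ(n^2 · (log n)^3).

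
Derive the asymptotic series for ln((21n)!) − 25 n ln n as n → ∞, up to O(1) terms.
ln((21n)!) − 25 n ln n = −4 n ln n + 21(ln 21 − 1) n + (1/2) ln(2π·21n) + O(1/n)

Stirling: ln((21n)!) = 21n ln(21n) − 21n + (1/2) ln(2π·21n) + O(1/n).
Expand 21n ln(21n) = 21n (ln n + ln 21) = 21n ln n + 21n ln 21.
Subtract 25n ln n: leading term is (21 − 25) n ln n = −4 n ln n. The next term is 21n ln 21 − 21n = 21(ln 21 − 1) n. Then the (1/2) ln(2π·21n) correction.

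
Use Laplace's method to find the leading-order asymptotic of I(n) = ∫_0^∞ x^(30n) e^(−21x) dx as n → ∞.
I(n) ~ (sqrt(2π·30n) / 21) · (30n/(21e))^(30n)

Write the integrand as exp(30n ln x − 21x) and set f(x) = 30n ln x − 21x. Then f'(x) = 30n/x − 21 = 0 at x* = 30n/21, and f''(x*) = −30n/x*^2 = −21^2/(30n). Laplace's method (interior maximum) gives
  I(n) ~ e^(f(x*)) · sqrt(2π / |f''(x*)|)
        = exp(30n ln(30n/21) − 30n) · sqrt(2π · 30n / 21^2)
        = (30n/21)^(30n) e^(−30n) · sqrt(2π·30n) / 21
        = (sqrt(2π·30n) / 21) · (30n/(21e))^(30n).
This matches Γ(30n+1)/21^(30n+1) with Stirling applied to Γ.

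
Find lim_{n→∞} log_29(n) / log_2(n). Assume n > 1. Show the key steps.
lim = ln(2) / ln(29) = log_29(2)

Change of base: log_29(n) = ln n / ln 29 and log_2(n) = ln n / ln 2. The ratio is (ln n / ln 29) · (ln 2 / ln n) = ln 2 / ln 29, a constant independent of n. So the limit is ln 2 / ln 29 = log_29(2).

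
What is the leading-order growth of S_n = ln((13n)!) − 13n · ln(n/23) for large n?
S_n ~ 13n · (ln 299 − 1) + O(ln n)

Stirling: ln((13n)!) = 13n ln(13n) − 13n + O(ln n).
  S_n = 13n ln(13n) − 13n − 13n ln(n/23) + O(ln n)
      = 13n ln(13n) − 13n ln n + 13n ln 23 − 13n + O(ln n)
      = 13n ln 13 + 13n ln 23 − 13n + O(ln n)
      = 13n (ln 299 − 1) + O(ln n).
Numerically ln(299) − 1 ≈ 4.7004.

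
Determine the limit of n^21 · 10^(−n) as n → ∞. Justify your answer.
lim = 0

Exponentials with base > 1 dominate every fixed polynomial: for any fixed c, n^c / 10^n → 0 as n → ∞ (e.g. by the ratio test, or by writing 10^n = e^(n ln 10) and noting e^(n ln 10) / n^c → ∞). Hence n^21 · 10^(−n) = n^21 / 10^n → 0.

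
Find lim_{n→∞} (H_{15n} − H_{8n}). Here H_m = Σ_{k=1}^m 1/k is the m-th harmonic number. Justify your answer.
lim = ln(15/8)

Euler-Maclaurin gives H_m = ln m + γ + 1/(2m) + O(1/m^2). The γ and O(1/m) terms cancel in the difference:
  H_{15n} − H_{8n} = ln(15n) − ln(8n) + O(1/n) = ln(15/8) + O(1/n).
Hence the limit is ln(15/8).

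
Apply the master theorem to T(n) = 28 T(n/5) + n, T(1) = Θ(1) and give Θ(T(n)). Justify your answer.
T(n) = Θ(n^(log_5 28))

Master theorem: compare f(n) = n to n^(log_5 28) where log_5 28 ≈ 2.070. Since 1 < log_5 28, we have f(n) = O(n^(log_5 28 − ε)) for some ε > 0 — Case 1. Hence T(n) = Θ(n^(log_5 28)).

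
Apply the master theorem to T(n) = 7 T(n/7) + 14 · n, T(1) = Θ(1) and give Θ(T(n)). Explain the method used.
T(n) = Θ(n log n)

log_7 7 = 1, and f(n) = 14 · n = Θ(n^(log_7 7)). This is Case 2 of the master theorem: T(n) = Θ(f(n) · log n) = Θ(n log n).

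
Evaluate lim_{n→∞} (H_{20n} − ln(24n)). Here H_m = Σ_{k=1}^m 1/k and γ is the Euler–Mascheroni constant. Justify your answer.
lim = ln(5/6) + γ

By Euler-Maclaurin, H_m = ln m + γ + O(1/m). So
  H_{20n} − ln(24n) = ln(20n) + γ − ln(24n) + O(1/n)
                       = ln(20/24) + γ + O(1/n).
Hence the limit is ln(20/24) + γ (= ln(5/6)).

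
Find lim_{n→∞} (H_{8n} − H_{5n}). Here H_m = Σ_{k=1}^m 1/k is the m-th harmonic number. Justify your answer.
lim = ln(8/5)

Euler-Maclaurin gives H_m = ln m + γ + 1/(2m) + O(1/m^2). The γ and O(1/m) terms cancel in the difference:
  H_{8n} − H_{5n} = ln(8n) − ln(5n) + O(1/n) = ln(8/5) + O(1/n).
Hence the limit is ln(8/5).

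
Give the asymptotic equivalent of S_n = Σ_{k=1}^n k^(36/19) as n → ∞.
S_n ~ (19/55) · n^(55/19)

Integral comparison: Σ_{k=1}^n k^(36/19) = ∫_0^n x^(36/19) dx + O(n^(36/19)). The integral is n^(1 + 36/19) / (1 + 36/19) = n^((36+19)/19) / ((36+19)/19) = (19/55) · n^(55/19).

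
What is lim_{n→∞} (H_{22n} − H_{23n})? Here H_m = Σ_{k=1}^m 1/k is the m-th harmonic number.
lim = ln(22/23)

Euler-Maclaurin gives H_m = ln m + γ + 1/(2m) + O(1/m^2). The γ and O(1/m) terms cancel in the difference:
  H_{22n} − H_{23n} = ln(22n) − ln(23n) + O(1/n) = ln(22/23) + O(1/n).
Hence the limit is ln(22/23).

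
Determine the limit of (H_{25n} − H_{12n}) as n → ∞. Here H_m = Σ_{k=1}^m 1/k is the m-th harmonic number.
lim = ln(25/12)

Euler-Maclaurin gives H_m = ln m + γ + 1/(2m) + O(1/m^2). The γ and O(1/m) terms cancel in the difference:
  H_{25n} − H_{12n} = ln(25n) − ln(12n) + O(1/n) = ln(25/12) + O(1/n).
Hence the limit is ln(25/12).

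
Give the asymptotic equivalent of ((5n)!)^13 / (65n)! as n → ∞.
((5n)!)^13/(65n)! ~ ((2π·5n)^(12/2) / sqrt(13)) · 13^(−13·5n)  →  0

Write N = 5n. Stirling: N! ~ sqrt(2π N)(N/e)^N and (13N)! ~ sqrt(2π·13N)·(13N/e)^(13N).
  (N!)^13/(13N)! ~ (2π N)^(13/2) (N/e)^(13N) / [sqrt(2π·13N) (13N/e)^(13N)]
     = (2π N)^(13/2) / sqrt(2π·13N) · (N/(13N))^(13N)
     = (2π N)^((13−1)/2) / sqrt(13) · 13^(−13N).
Since 13^13 > 1, the factor 13^(−13N) decays exponentially, so the ratio → 0. Substituting N = 5n gives the stated form.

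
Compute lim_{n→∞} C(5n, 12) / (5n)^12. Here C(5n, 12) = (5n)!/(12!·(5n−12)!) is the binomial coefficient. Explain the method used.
lim = 1/12! = 1/479001600

With N = 5n → ∞: C(N, 12) / N^12 = [N(N−1)…(N−11)] / (12! · N^12) = (1/12!) · 1 · (1 − 1/(5n)) · … · (1 − 11/(5n)). Each factor → 1 as N → ∞, so the limit is 1/12! = 1/479001600.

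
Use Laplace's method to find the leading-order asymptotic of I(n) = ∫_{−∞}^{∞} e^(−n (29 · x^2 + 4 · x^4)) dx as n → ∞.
I(n) ~ sqrt(π/(29n))

φ(x) = 29 · x^2 + 4 · x^4 has its unique global minimum at x* = 0 (since φ'(x) = 58x + 16x^3 = 0 only at x = 0 for real x with both coefficients positive, and φ → ∞ as |x| → ∞). At x* = 0, φ(0) = 0 and φ''(0) = 58. Laplace's method then gives
  I(n) ~ sqrt(2π / (n · φ''(0))) · e^(−n φ(0)) = sqrt(2π / (58n)) = sqrt(π/(29n)).
The 4 · x^4 term contributes only at subleading order (an O(1/n) relative correction).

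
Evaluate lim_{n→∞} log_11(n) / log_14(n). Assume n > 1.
lim = ln(14) / ln(11) = log_11(14)

Change of base: log_11(n) = ln n / ln 11 and log_14(n) = ln n / ln 14. The ratio is (ln n / ln 11) · (ln 14 / ln n) = ln 14 / ln 11, a constant independent of n. So the limit is ln 14 / ln 11 = log_11(14).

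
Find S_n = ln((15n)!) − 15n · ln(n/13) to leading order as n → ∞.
S_n ~ 15n · (ln 195 − 1) + O(ln n)

Stirling: ln((15n)!) = 15n ln(15n) − 15n + O(ln n).
  S_n = 15n ln(15n) − 15n − 15n ln(n/13) + O(ln n)
      = 15n ln(15n) − 15n ln n + 15n ln 13 − 15n + O(ln n)
      = 15n ln 15 + 15n ln 13 − 15n + O(ln n)
      = 15n (ln 195 − 1) + O(ln n).
Numerically ln(195) − 1 ≈ 4.2730.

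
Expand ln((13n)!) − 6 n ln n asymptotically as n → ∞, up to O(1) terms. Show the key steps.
ln((13n)!) − 6 n ln n = 7 n ln n + 13(ln 13 − 1) n + (1/2) ln(2π·13n) + O(1/n)

Stirling: ln((13n)!) = 13n ln(13n) − 13n + (1/2) ln(2π·13n) + O(1/n).
Expand 13n ln(13n) = 13n (ln n + ln 13) = 13n ln n + 13n ln 13.
Subtract 6n ln n: leading term is (13 − 6) n ln n = 7 n ln n. The next term is 13n ln 13 − 13n = 13(ln 13 − 1) n. Then the (1/2) ln(2π·13n) correction.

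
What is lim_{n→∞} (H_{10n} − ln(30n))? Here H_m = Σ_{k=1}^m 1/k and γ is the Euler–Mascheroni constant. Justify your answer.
lim = −ln 3 + γ

By Euler-Maclaurin, H_m = ln m + γ + O(1/m). So
  H_{10n} − ln(30n) = ln(10n) + γ − ln(30n) + O(1/n)
                       = ln(10/30) + γ + O(1/n).
Hence the limit is ln(10/30) + γ (= −ln 3).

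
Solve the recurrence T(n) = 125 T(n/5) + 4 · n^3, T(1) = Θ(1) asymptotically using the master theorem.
T(n) = Θ(n^3 log n)

log_5 125 = 3, and f(n) = 4 · n^3 = Θ(n^(log_5 125)). This is Case 2 of the master theorem: T(n) = Θ(f(n) · log n) = Θ(n^3 log n).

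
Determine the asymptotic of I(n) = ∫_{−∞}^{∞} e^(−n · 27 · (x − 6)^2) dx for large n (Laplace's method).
I(n) = sqrt(π/(27n))

Here φ(x) = 27 · (x − 6)^2 has its unique minimum at x* = 6 with φ(x*) = 0 and φ''(x*) = 54. Laplace's method gives
  I(n) ~ e^(−n φ(x*)) · sqrt(2π / (n · φ''(x*))) = sqrt(2π / (54n)) = sqrt(π/(27n)).
This is exact: substituting u = (x − 6)·sqrt(27n) gives I(n) = (1/sqrt(27n)) ∫_{−∞}^{∞} e^(−u^2) du = sqrt(π/(27n)).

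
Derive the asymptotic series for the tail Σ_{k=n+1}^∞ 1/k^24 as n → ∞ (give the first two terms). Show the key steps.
Σ_{k>n} 1/k^24 = 1/(23 · n^23) − 1/(2 · n^24) + O(1/n^25)

Compare to the integral: ∫_{n}^∞ x^(−24) dx = [−x^(−23)/23]_{n}^∞ = 1/((24−1)·n^23). The Euler-Maclaurin correction adds −f(n)/2 = −1/(2·n^24). Euler-Maclaurin then gives
  Σ_{k>n} 1/k^24 = ∫_{n}^∞ dx/x^24 − 1/(2·n^24) + O(1/n^25).
(Equivalently this is ζ(24) − Σ_{k≤n} 1/k^24.)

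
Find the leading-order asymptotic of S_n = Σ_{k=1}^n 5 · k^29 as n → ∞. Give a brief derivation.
S_n ~ n^30 / 6

By integral comparison (Euler-Maclaurin), Σ_{k=1}^n 5 · k^29 = 5 · ∫_0^n x^29 dx + O(n^29) = 5 · n^30/30 = n^30 / 6 + O(n^29). (Equivalently, Faulhaber's formula gives the same leading term.)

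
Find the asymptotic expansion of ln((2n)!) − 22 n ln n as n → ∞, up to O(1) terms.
ln((2n)!) − 22 n ln n = −20 n ln n + 2(ln 2 − 1) n + (1/2) ln(2π·2n) + O(1/n)

Stirling: ln((2n)!) = 2n ln(2n) − 2n + (1/2) ln(2π·2n) + O(1/n).
Expand 2n ln(2n) = 2n (ln n + ln 2) = 2n ln n + 2n ln 2.
Subtract 22n ln n: leading term is (2 − 22) n ln n = −20 n ln n. The next term is 2n ln 2 − 2n = 2(ln 2 − 1) n. Then the (1/2) ln(2π·2n) correction.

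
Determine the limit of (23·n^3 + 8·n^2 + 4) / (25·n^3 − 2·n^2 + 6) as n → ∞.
lim = 23/25

For large n the leading n^3 terms dominate both numerator and denominator. Dividing top and bottom by n^3, every other term tends to 0, leaving 23/25.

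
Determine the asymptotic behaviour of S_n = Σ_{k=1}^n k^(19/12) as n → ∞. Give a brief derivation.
S_n ~ (12/31) · n^(31/12)

Integral comparison: Σ_{k=1}^n k^(19/12) = ∫_0^n x^(19/12) dx + O(n^(19/12)). The integral is n^(1 + 19/12) / (1 + 19/12) = n^((19+12)/12) / ((19+12)/12) = (12/31) · n^(31/12).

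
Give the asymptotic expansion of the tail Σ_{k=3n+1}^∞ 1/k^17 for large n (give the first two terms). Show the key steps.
Σ_{k>3n} 1/k^17 = 1/(16 · (3n)^16) − 1/(2 · (3n)^17) + O(1/(3n)^18)

Compare to the integral: ∫_{3n}^∞ x^(−17) dx = [−x^(−16)/16]_{3n}^∞ = 1/((17−1)·(3n)^16). The Euler-Maclaurin correction adds −f(3n)/2 = −1/(2·(3n)^17). Euler-Maclaurin then gives
  Σ_{k>3n} 1/k^17 = ∫_{3n}^∞ dx/x^17 − 1/(2·(3n)^17) + O(1/(3n)^18).
(Equivalently this is ζ(17) − Σ_{k≤3n} 1/k^17.)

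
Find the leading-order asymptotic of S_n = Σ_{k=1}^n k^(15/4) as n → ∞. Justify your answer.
S_n ~ (4/19) · n^(19/4)

Integral comparison: Σ_{k=1}^n k^(15/4) = ∫_0^n x^(15/4) dx + O(n^(15/4)). The integral is n^(1 + 15/4) / (1 + 15/4) = n^((15+4)/4) / ((15+4)/4) = (4/19) · n^(19/4).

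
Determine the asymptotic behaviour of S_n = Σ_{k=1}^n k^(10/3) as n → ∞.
S_n ~ (3/13) · n^(13/3)

Integral comparison: Σ_{k=1}^n k^(10/3) = ∫_0^n x^(10/3) dx + O(n^(10/3)). The integral is n^(1 + 10/3) / (1 + 10/3) = n^((10+3)/3) / ((10+3)/3) = (3/13) · n^(13/3).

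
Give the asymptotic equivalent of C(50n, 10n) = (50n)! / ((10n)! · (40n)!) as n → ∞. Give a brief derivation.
C(50n, 10n) ~ (3125/256)^(10n) · sqrt(5/(8π·10n))

Write N = 10n. Apply Stirling to each factorial:
  (5N)! ~ sqrt(2π·5N) · (5N/e)^(5N),
  N! ~ sqrt(2π N) · (N/e)^N,
  (4N)! ~ sqrt(2π·4N) · (4N/e)^(4N).
The exponential factors combine to (5N)^(5N) / (N^N · (4N)^(4N)) = 5^(5N)/4^(4N) = (5^5/4^4)^N = (3125/256)^N.
The square-root prefactors combine to sqrt(2π·5N) / (sqrt(2π N)·sqrt(2π·4N)) = sqrt(5 / (2π·4·N)) = sqrt(5/(8π·10n)).
Substituting N = 10n: C(50n, 10n) ~ (3125/256)^(10n) · sqrt(5/(8π·10n)).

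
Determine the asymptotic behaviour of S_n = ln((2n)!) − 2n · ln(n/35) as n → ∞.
S_n ~ 2n · (ln 70 − 1) + O(ln n)

Stirling: ln((2n)!) = 2n ln(2n) − 2n + O(ln n).
  S_n = 2n ln(2n) − 2n − 2n ln(n/35) + O(ln n)
      = 2n ln(2n) − 2n ln n + 2n ln 35 − 2n + O(ln n)
      = 2n ln 2 + 2n ln 35 − 2n + O(ln n)
      = 2n (ln 70 − 1) + O(ln n).
Numerically ln(70) − 1 ≈ 3.2485.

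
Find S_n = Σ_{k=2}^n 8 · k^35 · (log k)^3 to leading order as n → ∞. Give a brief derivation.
S_n ~ 2 · n^36 · (log n)^3 / 9

By integral comparison, S_n = ∫_1^n 8 · x^35 · (log x)^3 dx + O(n^35 · (log n)^3). For the integral, the leading term of ∫_1^n x^35 (log x)^3 dx is n^36/36 · (log n)^3 (by repeated integration by parts; each step lowers the log-exponent and produces a relatively O(1/log n) correction). Hence S_n ~ 2 · n^36 · (log n)^3 / 9.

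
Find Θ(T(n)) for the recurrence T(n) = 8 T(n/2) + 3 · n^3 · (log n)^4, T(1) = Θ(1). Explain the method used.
T(n) = Θ(n^3 · (log n)^5)

Here log_2 8 = 3 and f(n) = 3 · n^3 · (log n)^4 = Θ(n^(log_2 8) · (log n)^4). This is the extended Case 2 of the master theorem (f matches the critical exponent up to log factors), giving T(n) = Θ(n^(log_2 8) · (log n)^(4+1)) = Θ(n^3 · (log n)^5).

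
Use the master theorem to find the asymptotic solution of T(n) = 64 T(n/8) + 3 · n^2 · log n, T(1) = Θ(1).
T(n) = Θ(n^2 · (log n)^2)

Here log_8 64 = 2 and f(n) = 3 · n^2 · log n = Θ(n^(log_8 64) · (log n)^1). This is the extended Case 2 of the master theorem (f matches the critical exponent up to log factors), giving T(n) = Θ(n^(log_8 64) · (log n)^(1+1)) = Θ(n^2 · (log n)^2).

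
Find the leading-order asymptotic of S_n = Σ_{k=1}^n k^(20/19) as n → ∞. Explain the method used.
S_n ~ (19/39) · n^(39/19)

Integral comparison: Σ_{k=1}^n k^(20/19) = ∫_0^n x^(20/19) dx + O(n^(20/19)). The integral is n^(1 + 20/19) / (1 + 20/19) = n^((20+19)/19) / ((20+19)/19) = (19/39) · n^(39/19).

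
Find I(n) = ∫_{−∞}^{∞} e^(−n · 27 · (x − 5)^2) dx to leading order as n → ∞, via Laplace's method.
I(n) = sqrt(π/(27n))

Here φ(x) = 27 · (x − 5)^2 has its unique minimum at x* = 5 with φ(x*) = 0 and φ''(x*) = 54. Laplace's method gives
  I(n) ~ e^(−n φ(x*)) · sqrt(2π / (n · φ''(x*))) = sqrt(2π / (54n)) = sqrt(π/(27n)).
This is exact: substituting u = (x − 5)·sqrt(27n) gives I(n) = (1/sqrt(27n)) ∫_{−∞}^{∞} e^(−u^2) du = sqrt(π/(27n)).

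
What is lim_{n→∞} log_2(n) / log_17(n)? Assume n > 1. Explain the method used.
lim = ln(17) / ln(2) = log_2(17)

Change of base: log_2(n) = ln n / ln 2 and log_17(n) = ln n / ln 17. The ratio is (ln n / ln 2) · (ln 17 / ln n) = ln 17 / ln 2, a constant independent of n. So the limit is ln 17 / ln 2 = log_2(17).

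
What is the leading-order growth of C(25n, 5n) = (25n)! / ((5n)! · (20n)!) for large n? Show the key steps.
C(25n, 5n) ~ (3125/256)^(5n) · sqrt(5/(8π·5n))

Write N = 5n. Apply Stirling to each factorial:
  (5N)! ~ sqrt(2π·5N) · (5N/e)^(5N),
  N! ~ sqrt(2π N) · (N/e)^N,
  (4N)! ~ sqrt(2π·4N) · (4N/e)^(4N).
The exponential factors combine to (5N)^(5N) / (N^N · (4N)^(4N)) = 5^(5N)/4^(4N) = (5^5/4^4)^N = (3125/256)^N.
The square-root prefactors combine to sqrt(2π·5N) / (sqrt(2π N)·sqrt(2π·4N)) = sqrt(5 / (2π·4·N)) = sqrt(5/(8π·5n)).
Substituting N = 5n: C(25n, 5n) ~ (3125/256)^(5n) · sqrt(5/(8π·5n)).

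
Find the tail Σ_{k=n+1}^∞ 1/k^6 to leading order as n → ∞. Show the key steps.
Σ_{k>n} 1/k^6 ~ 1/(5 · n^5)

Compare to the integral: ∫_{n}^∞ x^(−6) dx = [−x^(−5)/5]_{n}^∞ = 1/((6−1)·n^5). Euler-Maclaurin then gives
  Σ_{k>n} 1/k^6 = ∫_{n}^∞ dx/x^6 − 1/(2·n^6) + O(1/n^7).
(Equivalently this is ζ(6) − Σ_{k≤n} 1/k^6.)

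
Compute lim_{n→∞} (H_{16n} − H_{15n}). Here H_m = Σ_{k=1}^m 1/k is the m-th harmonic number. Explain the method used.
lim = ln(16/15)

Euler-Maclaurin gives H_m = ln m + γ + 1/(2m) + O(1/m^2). The γ and O(1/m) terms cancel in the difference:
  H_{16n} − H_{15n} = ln(16n) − ln(15n) + O(1/n) = ln(16/15) + O(1/n).
Hence the limit is ln(16/15).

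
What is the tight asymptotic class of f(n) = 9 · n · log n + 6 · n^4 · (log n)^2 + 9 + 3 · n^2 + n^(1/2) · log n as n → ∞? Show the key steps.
f(n) ∈ Θ(n^4 · (log n)^2)

Compare the terms by growth order. For large n, n^a · (log n)^b dominates n^a' · (log n)^b' iff a > a', or (a = a' and b > b'). Ranking the 5 terms shows the dominant one is 6 · n^4 · (log n)^2. Hence f(n) ∈ Θ(n^4 · (log n)^2).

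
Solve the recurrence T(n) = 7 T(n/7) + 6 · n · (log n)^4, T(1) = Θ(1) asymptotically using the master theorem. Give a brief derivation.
T(n) = Θ(n · (log n)^5)

Here log_7 7 = 1 and f(n) = 6 · n · (log n)^4 = Θ(n^(log_7 7) · (log n)^4). This is the extended Case 2 of the master theorem (f matches the critical exponent up to log factors), giving T(n) = Θ(n^(log_7 7) · (log n)^(4+1)) = Θ(n · (log n)^5).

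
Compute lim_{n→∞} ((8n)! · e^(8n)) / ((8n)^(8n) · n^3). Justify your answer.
lim = 0

Stirling: (8n)! ~ sqrt(2π·8n) · (8n/e)^(8n). Hence
  (8n)! · e^(8n) / (8n)^(8n) ~ sqrt(2π·8n).
Dividing by n^3: sqrt(2π·8n) / n^3 = sqrt(2π·8) · n^((1−6)/2), so the expression behaves like sqrt(2π·8) · n^((1−6)/2) → 0.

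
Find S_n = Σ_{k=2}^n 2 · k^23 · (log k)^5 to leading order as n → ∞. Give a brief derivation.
S_n ~ n^24 · (log n)^5 / 12

By integral comparison, S_n = ∫_1^n 2 · x^23 · (log x)^5 dx + O(n^23 · (log n)^5). For the integral, the leading term of ∫_1^n x^23 (log x)^5 dx is n^24/24 · (log n)^5 (by repeated integration by parts; each step lowers the log-exponent and produces a relatively O(1/log n) correction). Hence S_n ~ n^24 · (log n)^5 / 12.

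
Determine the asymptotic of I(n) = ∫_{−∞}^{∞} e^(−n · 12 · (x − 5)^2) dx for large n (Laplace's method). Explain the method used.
I(n) = sqrt(π/(12n))

Here φ(x) = 12 · (x − 5)^2 has its unique minimum at x* = 5 with φ(x*) = 0 and φ''(x*) = 24. Laplace's method gives
  I(n) ~ e^(−n φ(x*)) · sqrt(2π / (n · φ''(x*))) = sqrt(2π / (24n)) = sqrt(π/(12n)).
This is exact: substituting u = (x − 5)·sqrt(12n) gives I(n) = (1/sqrt(12n)) ∫_{−∞}^{∞} e^(−u^2) du = sqrt(π/(12n)).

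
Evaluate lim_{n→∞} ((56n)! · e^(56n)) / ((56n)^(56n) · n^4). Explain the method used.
lim = 0

Stirling: (56n)! ~ sqrt(2π·56n) · (56n/e)^(56n). Hence
  (56n)! · e^(56n) / (56n)^(56n) ~ sqrt(2π·56n).
Dividing by n^4: sqrt(2π·56n) / n^4 = sqrt(2π·56) · n^((1−8)/2), so the expression behaves like sqrt(2π·56) · n^((1−8)/2) → 0.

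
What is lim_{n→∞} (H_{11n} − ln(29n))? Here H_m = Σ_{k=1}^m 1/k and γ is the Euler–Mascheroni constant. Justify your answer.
lim = ln(11/29) + γ

By Euler-Maclaurin, H_m = ln m + γ + O(1/m). So
  H_{11n} − ln(29n) = ln(11n) + γ − ln(29n) + O(1/n)
                       = ln(11/29) + γ + O(1/n).
Hence the limit is ln(11/29) + γ.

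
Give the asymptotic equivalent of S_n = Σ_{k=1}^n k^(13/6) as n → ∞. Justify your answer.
S_n ~ (6/19) · n^(19/6)

Integral comparison: Σ_{k=1}^n k^(13/6) = ∫_0^n x^(13/6) dx + O(n^(13/6)). The integral is n^(1 + 13/6) / (1 + 13/6) = n^((13+6)/6) / ((13+6)/6) = (6/19) · n^(19/6).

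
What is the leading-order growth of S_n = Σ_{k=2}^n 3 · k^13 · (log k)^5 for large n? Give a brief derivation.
S_n ~ 3 · n^14 · (log n)^5 / 14

By integral comparison, S_n = ∫_1^n 3 · x^13 · (log x)^5 dx + O(n^13 · (log n)^5). For the integral, the leading term of ∫_1^n x^13 (log x)^5 dx is n^14/14 · (log n)^5 (by repeated integration by parts; each step lowers the log-exponent and produces a relatively O(1/log n) correction). Hence S_n ~ 3 · n^14 · (log n)^5 / 14.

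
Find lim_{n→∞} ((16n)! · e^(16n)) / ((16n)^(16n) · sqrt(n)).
lim = sqrt(2π·16)

Stirling: (16n)! ~ sqrt(2π·16n) · (16n/e)^(16n). Hence
  (16n)! · e^(16n) / (16n)^(16n) ~ sqrt(2π·16n).
Dividing by sqrt(n): sqrt(2π·16n) / sqrt(n) = sqrt(2π·16) · n^((1−1)/2), so the limit is sqrt(2π·16).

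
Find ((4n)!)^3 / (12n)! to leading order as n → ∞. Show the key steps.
((4n)!)^3/(12n)! ~ ((2π·4n)^(2/2) / sqrt(3)) · 3^(−3·4n)  →  0

Write N = 4n. Stirling: N! ~ sqrt(2π N)(N/e)^N and (3N)! ~ sqrt(2π·3N)·(3N/e)^(3N).
  (N!)^3/(3N)! ~ (2π N)^(3/2) (N/e)^(3N) / [sqrt(2π·3N) (3N/e)^(3N)]
     = (2π N)^(3/2) / sqrt(2π·3N) · (N/(3N))^(3N)
     = (2π N)^((3−1)/2) / sqrt(3) · 3^(−3N).
Since 3^3 > 1, the factor 3^(−3N) decays exponentially, so the ratio → 0. Substituting N = 4n gives the stated form.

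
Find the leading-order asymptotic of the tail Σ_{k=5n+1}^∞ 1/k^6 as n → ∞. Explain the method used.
Σ_{k>5n} 1/k^6 ~ 1/(5 · (5n)^5)

Compare to the integral: ∫_{5n}^∞ x^(−6) dx = [−x^(−5)/5]_{5n}^∞ = 1/((6−1)·(5n)^5). Euler-Maclaurin then gives
  Σ_{k>5n} 1/k^6 = ∫_{5n}^∞ dx/x^6 − 1/(2·(5n)^6) + O(1/(5n)^7).
(Equivalently this is ζ(6) − Σ_{k≤5n} 1/k^6.)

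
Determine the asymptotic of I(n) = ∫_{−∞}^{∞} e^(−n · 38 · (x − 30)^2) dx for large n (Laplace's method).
I(n) = sqrt(π/(38n))

Here φ(x) = 38 · (x − 30)^2 has its unique minimum at x* = 30 with φ(x*) = 0 and φ''(x*) = 76. Laplace's method gives
  I(n) ~ e^(−n φ(x*)) · sqrt(2π / (n · φ''(x*))) = sqrt(2π / (76n)) = sqrt(π/(38n)).
This is exact: substituting u = (x − 30)·sqrt(38n) gives I(n) = (1/sqrt(38n)) ∫_{−∞}^{∞} e^(−u^2) du = sqrt(π/(38n)).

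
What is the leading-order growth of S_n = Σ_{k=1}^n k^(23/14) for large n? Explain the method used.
S_n ~ (14/37) · n^(37/14)

Integral comparison: Σ_{k=1}^n k^(23/14) = ∫_0^n x^(23/14) dx + O(n^(23/14)). The integral is n^(1 + 23/14) / (1 + 23/14) = n^((23+14)/14) / ((23+14)/14) = (14/37) · n^(37/14).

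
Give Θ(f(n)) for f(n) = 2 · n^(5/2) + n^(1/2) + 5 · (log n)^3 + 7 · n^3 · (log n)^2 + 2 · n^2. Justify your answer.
f(n) ∈ Θ(n^3 · (log n)^2)

Compare the terms by growth order. For large n, n^a · (log n)^b dominates n^a' · (log n)^b' iff a > a', or (a = a' and b > b'). Ranking the 5 terms shows the dominant one is 7 · n^3 · (log n)^2. Hence f(n) ∈ Θ(n^3 · (log n)^2).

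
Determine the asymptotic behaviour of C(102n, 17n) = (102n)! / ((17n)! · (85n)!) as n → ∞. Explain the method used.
C(102n, 17n) ~ (46656/3125)^(17n) · sqrt(3/(5π·17n))

Write N = 17n. Apply Stirling to each factorial:
  (6N)! ~ sqrt(2π·6N) · (6N/e)^(6N),
  N! ~ sqrt(2π N) · (N/e)^N,
  (5N)! ~ sqrt(2π·5N) · (5N/e)^(5N).
The exponential factors combine to (6N)^(6N) / (N^N · (5N)^(5N)) = 6^(6N)/5^(5N) = (6^6/5^5)^N = (46656/3125)^N.
The square-root prefactors combine to sqrt(2π·6N) / (sqrt(2π N)·sqrt(2π·5N)) = sqrt(6 / (2π·5·N)) = sqrt(3/(5π·17n)).
Substituting N = 17n: C(102n, 17n) ~ (46656/3125)^(17n) · sqrt(3/(5π·17n)).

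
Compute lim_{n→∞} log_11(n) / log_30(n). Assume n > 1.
lim = ln(30) / ln(11) = log_11(30)

Change of base: log_11(n) = ln n / ln 11 and log_30(n) = ln n / ln 30. The ratio is (ln n / ln 11) · (ln 30 / ln n) = ln 30 / ln 11, a constant independent of n. So the limit is ln 30 / ln 11 = log_11(30).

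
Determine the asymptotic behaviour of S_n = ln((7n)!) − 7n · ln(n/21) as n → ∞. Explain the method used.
S_n ~ 7n · (ln 147 − 1) + O(ln n)

Stirling: ln((7n)!) = 7n ln(7n) − 7n + O(ln n).
  S_n = 7n ln(7n) − 7n − 7n ln(n/21) + O(ln n)
      = 7n ln(7n) − 7n ln n + 7n ln 21 − 7n + O(ln n)
      = 7n ln 7 + 7n ln 21 − 7n + O(ln n)
      = 7n (ln 147 − 1) + O(ln n).
Numerically ln(147) − 1 ≈ 3.9904.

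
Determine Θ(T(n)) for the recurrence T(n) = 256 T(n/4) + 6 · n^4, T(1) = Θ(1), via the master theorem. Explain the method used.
T(n) = Θ(n^4 log n)

log_4 256 = 4, and f(n) = 6 · n^4 = Θ(n^(log_4 256)). This is Case 2 of the master theorem: T(n) = Θ(f(n) · log n) = Θ(n^4 log n).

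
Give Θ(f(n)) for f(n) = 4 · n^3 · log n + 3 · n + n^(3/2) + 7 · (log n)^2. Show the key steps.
f(n) ∈ Θ(n^3 · log n)

Compare the terms by growth order. For large n, n^a · (log n)^b dominates n^a' · (log n)^b' iff a > a', or (a = a' and b > b'). Ranking the 4 terms shows the dominant one is 4 · n^3 · log n. Hence f(n) ∈ Θ(n^3 · log n).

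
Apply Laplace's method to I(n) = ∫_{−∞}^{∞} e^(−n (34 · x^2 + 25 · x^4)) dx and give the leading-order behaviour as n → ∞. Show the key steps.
I(n) ~ sqrt(π/(34n))

φ(x) = 34 · x^2 + 25 · x^4 has its unique global minimum at x* = 0 (since φ'(x) = 68x + 100x^3 = 0 only at x = 0 for real x with both coefficients positive, and φ → ∞ as |x| → ∞). At x* = 0, φ(0) = 0 and φ''(0) = 68. Laplace's method then gives
  I(n) ~ sqrt(2π / (n · φ''(0))) · e^(−n φ(0)) = sqrt(2π / (68n)) = sqrt(π/(34n)).
The 25 · x^4 term contributes only at subleading order (an O(1/n) relative correction).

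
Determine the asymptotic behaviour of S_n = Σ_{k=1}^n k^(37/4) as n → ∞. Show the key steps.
S_n ~ (4/41) · n^(41/4)

Integral comparison: Σ_{k=1}^n k^(37/4) = ∫_0^n x^(37/4) dx + O(n^(37/4)). The integral is n^(1 + 37/4) / (1 + 37/4) = n^((37+4)/4) / ((37+4)/4) = (4/41) · n^(41/4).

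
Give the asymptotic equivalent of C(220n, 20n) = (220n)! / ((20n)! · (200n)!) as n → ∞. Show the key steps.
C(220n, 20n) ~ (285311670611/10000000000)^(20n) · sqrt(11/(20π·20n))

Write N = 20n. Apply Stirling to each factorial:
  (11N)! ~ sqrt(2π·11N) · (11N/e)^(11N),
  N! ~ sqrt(2π N) · (N/e)^N,
  (10N)! ~ sqrt(2π·10N) · (10N/e)^(10N).
The exponential factors combine to (11N)^(11N) / (N^N · (10N)^(10N)) = 11^(11N)/10^(10N) = (11^11/10^10)^N = (285311670611/10000000000)^N.
The square-root prefactors combine to sqrt(2π·11N) / (sqrt(2π N)·sqrt(2π·10N)) = sqrt(11 / (2π·10·N)) = sqrt(11/(20π·20n)).
Substituting N = 20n: C(220n, 20n) ~ (285311670611/10000000000)^(20n) · sqrt(11/(20π·20n)).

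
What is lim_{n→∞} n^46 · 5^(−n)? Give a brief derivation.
lim = 0

Exponentials with base > 1 dominate every fixed polynomial: for any fixed c, n^c / 5^n → 0 as n → ∞ (e.g. by the ratio test, or by writing 5^n = e^(n ln 5) and noting e^(n ln 5) / n^c → ∞). Hence n^46 · 5^(−n) = n^46 / 5^n → 0.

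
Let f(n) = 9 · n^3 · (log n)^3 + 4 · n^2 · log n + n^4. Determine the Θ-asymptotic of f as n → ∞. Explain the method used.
f(n) ∈ Θ(n^4)

Compare the terms by growth order. For large n, n^a · (log n)^b dominates n^a' · (log n)^b' iff a > a', or (a = a' and b > b'). Ranking the 3 terms shows the dominant one is n^4. Hence f(n) ∈ Θ(n^4).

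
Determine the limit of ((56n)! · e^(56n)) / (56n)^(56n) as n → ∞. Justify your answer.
lim = ∞

Stirling: (56n)! ~ sqrt(2π·56n) · (56n/e)^(56n). Hence
  (56n)! · e^(56n) / (56n)^(56n) ~ sqrt(2π·56n) = sqrt(2π·56) · sqrt(n) → ∞.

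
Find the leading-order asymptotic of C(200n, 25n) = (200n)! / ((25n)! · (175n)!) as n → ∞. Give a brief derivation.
C(200n, 25n) ~ (16777216/823543)^(25n) · sqrt(4/(7π·25n))

Write N = 25n. Apply Stirling to each factorial:
  (8N)! ~ sqrt(2π·8N) · (8N/e)^(8N),
  N! ~ sqrt(2π N) · (N/e)^N,
  (7N)! ~ sqrt(2π·7N) · (7N/e)^(7N).
The exponential factors combine to (8N)^(8N) / (N^N · (7N)^(7N)) = 8^(8N)/7^(7N) = (8^8/7^7)^N = (16777216/823543)^N.
The square-root prefactors combine to sqrt(2π·8N) / (sqrt(2π N)·sqrt(2π·7N)) = sqrt(8 / (2π·7·N)) = sqrt(4/(7π·25n)).
Substituting N = 25n: C(200n, 25n) ~ (16777216/823543)^(25n) · sqrt(4/(7π·25n)).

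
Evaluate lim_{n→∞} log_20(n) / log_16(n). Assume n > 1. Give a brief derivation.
lim = ln(16) / ln(20) = log_20(16)

Change of base: log_20(n) = ln n / ln 20 and log_16(n) = ln n / ln 16. The ratio is (ln n / ln 20) · (ln 16 / ln n) = ln 16 / ln 20, a constant independent of n. So the limit is ln 16 / ln 20 = log_20(16).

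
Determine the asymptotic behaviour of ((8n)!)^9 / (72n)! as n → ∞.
((8n)!)^9/(72n)! ~ ((2π·8n)^(8/2) / 3) · 9^(−9·8n)  →  0

Write N = 8n. Stirling: N! ~ sqrt(2π N)(N/e)^N and (9N)! ~ sqrt(2π·9N)·(9N/e)^(9N).
  (N!)^9/(9N)! ~ (2π N)^(9/2) (N/e)^(9N) / [sqrt(2π·9N) (9N/e)^(9N)]
     = (2π N)^(9/2) / sqrt(2π·9N) · (N/(9N))^(9N)
     = (2π N)^((9−1)/2) / 3 · 9^(−9N).
Since 9^9 > 1, the factor 9^(−9N) decays exponentially, so the ratio → 0. Substituting N = 8n gives the stated form.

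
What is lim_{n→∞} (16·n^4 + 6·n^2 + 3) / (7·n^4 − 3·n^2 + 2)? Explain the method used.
lim = 16/7

For large n the leading n^4 terms dominate both numerator and denominator. Dividing top and bottom by n^4, every other term tends to 0, leaving 16/7.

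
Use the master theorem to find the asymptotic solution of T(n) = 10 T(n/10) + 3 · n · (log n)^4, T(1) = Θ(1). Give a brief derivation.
T(n) = Θ(n · (log n)^5)

Here log_10 10 = 1 and f(n) = 3 · n · (log n)^4 = Θ(n^(log_10 10) · (log n)^4). This is the extended Case 2 of the master theorem (f matches the critical exponent up to log factors), giving T(n) = Θ(n^(log_10 10) · (log n)^(4+1)) = Θ(n · (log n)^5).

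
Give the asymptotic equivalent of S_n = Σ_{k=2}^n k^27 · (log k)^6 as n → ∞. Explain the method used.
S_n ~ n^28 · (log n)^6 / 28

By integral comparison, S_n = ∫_1^n x^27 · (log x)^6 dx + O(n^27 · (log n)^6). For the integral, the leading term of ∫_1^n x^27 (log x)^6 dx is n^28/28 · (log n)^6 (by repeated integration by parts; each step lowers the log-exponent and produces a relatively O(1/log n) correction). Hence S_n ~ n^28 · (log n)^6 / 28.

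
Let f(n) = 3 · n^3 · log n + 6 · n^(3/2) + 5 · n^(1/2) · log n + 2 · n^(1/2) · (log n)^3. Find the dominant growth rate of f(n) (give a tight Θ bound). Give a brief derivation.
f(n) ∈ Θ(n^3 · log n)

Compare the terms by growth order. For large n, n^a · (log n)^b dominates n^a' · (log n)^b' iff a > a', or (a = a' and b > b'). Ranking the 4 terms shows the dominant one is 3 · n^3 · log n. Hence f(n) ∈ Θ(n^3 · log n).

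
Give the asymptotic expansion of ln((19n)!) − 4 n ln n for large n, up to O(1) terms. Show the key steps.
ln((19n)!) − 4 n ln n = 15 n ln n + 19(ln 19 − 1) n + (1/2) ln(2π·19n) + O(1/n)

Stirling: ln((19n)!) = 19n ln(19n) − 19n + (1/2) ln(2π·19n) + O(1/n).
Expand 19n ln(19n) = 19n (ln n + ln 19) = 19n ln n + 19n ln 19.
Subtract 4n ln n: leading term is (19 − 4) n ln n = 15 n ln n. The next term is 19n ln 19 − 19n = 19(ln 19 − 1) n. Then the (1/2) ln(2π·19n) correction.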